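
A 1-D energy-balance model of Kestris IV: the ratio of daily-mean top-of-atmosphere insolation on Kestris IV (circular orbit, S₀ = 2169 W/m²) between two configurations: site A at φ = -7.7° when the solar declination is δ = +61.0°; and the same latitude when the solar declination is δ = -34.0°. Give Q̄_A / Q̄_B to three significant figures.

Q̄_A / Q̄_B ≈ 0.330

— Configuration A (φ=-7.7°):
cos H₀ = −tan(-7.7°) tan(+61.000°) = 0.2439, H₀ = 1.3244 rad.
Bracket: H₀ sin φ sin δ + cos φ cos δ sin H₀ = 1.3244×-0.13399×0.87462 + 0.99098×0.48481×0.96980 = -0.155207 + 0.465928 = 0.310721.
Q̄ = (S₀/π) × [bracket] = (2169/π) × 0.310721 = 214.53 W/m².
— Configuration B (φ=-7.7°):
cos H₀ = −tan(-7.7°) tan(-34.000°) = -0.0912, H₀ = 1.6621 rad.
Bracket: H₀ sin φ sin δ + cos φ cos δ sin H₀ = 1.6621×-0.13399×-0.55919 + 0.99098×0.82904×0.99583 = 0.124534 + 0.818136 = 0.942670.
Q̄ = (S₀/π) × [bracket] = (2169/π) × 0.942670 = 650.83 W/m².
Ratio Q̄_A / Q̄_B = 214.53 / 650.83 = 0.3296.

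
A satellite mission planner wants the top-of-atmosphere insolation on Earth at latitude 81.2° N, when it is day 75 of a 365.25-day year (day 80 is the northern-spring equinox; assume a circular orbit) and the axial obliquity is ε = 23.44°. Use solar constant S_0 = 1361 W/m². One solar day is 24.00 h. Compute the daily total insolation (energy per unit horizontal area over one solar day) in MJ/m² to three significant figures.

Solar longitude: L_s = 360° × (75 − 80)/365.25 = -4.928°, i.e. -4.928° + 360° = 355.072°.
sin δ = sin 23.44° × sin 355.072° = -0.03417, so δ = -1.958°.
cos h₀ = −tan(+81.2°) tan(-1.958°) = 0.2209, h₀ = 1.3481 rad.
Bracket: h₀ sin ϕ sin δ + cos ϕ cos δ sin h₀ = 1.3481×0.98823×-0.03417 + 0.15299×0.99942×0.97530 = -0.045522 + 0.149125 = 0.103603.
Q̄ = (S_0/π) × [bracket] = (1361/π) × 0.103603 = 44.883 W/m².
Daily total = Q̄ × 24.00 h × 3600 s/h = 44.883 × 24.00 × 3600 / 10⁶ = 3.878 MJ/m².

3.88 MJ/m²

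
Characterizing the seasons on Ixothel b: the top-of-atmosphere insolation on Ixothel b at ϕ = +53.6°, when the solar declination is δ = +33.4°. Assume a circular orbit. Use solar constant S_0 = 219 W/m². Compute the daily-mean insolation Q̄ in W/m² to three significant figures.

Q̄ ≈ 98.2 W/m²

cos h₀ = −tan(+53.6°) tan(+33.400°) = -0.8944, h₀ = 2.6778 rad.
Bracket: h₀ sin ϕ sin δ + cos ϕ cos δ sin h₀ = 2.6778×0.80489×0.55048 + 0.59342×0.83485×0.44735 = 1.186469 + 0.221625 = 1.408094.
Q̄ = (S_0/π) × [bracket] = (219/π) × 1.408094 = 98.16 W/m².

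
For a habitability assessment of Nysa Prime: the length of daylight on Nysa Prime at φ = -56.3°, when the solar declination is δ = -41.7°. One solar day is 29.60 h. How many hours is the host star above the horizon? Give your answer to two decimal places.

Sunrise equation: cos H₀ = −tan φ · tan δ = -1.3359 ≤ −1, so the host star never sets (polar day) and H₀ = π.
Daylight = 2H₀/(2π) × 29.60 h = (3.1416/π) × 29.60 = 29.60 h.

29.60 h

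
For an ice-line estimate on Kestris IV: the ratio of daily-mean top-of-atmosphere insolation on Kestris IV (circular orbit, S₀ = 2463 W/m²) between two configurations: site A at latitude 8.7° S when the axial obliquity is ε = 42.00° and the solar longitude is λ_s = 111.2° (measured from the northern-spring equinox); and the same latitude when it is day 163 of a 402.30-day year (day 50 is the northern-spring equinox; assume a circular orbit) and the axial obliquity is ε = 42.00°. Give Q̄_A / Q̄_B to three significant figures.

Q̄_A / Q̄_B ≈ 1.06

— Configuration A (φ=-8.7°):
Solar declination: sin δ = sin ε · sin λ_s = sin 42.00° × sin 111.2° = 0.62385, so δ = +38.598°.
cos H₀ = −tan(-8.7°) tan(+38.598°) = 0.1221, H₀ = 1.4483 rad.
Bracket: H₀ sin φ sin δ + cos φ cos δ sin H₀ = 1.4483×-0.15126×0.62385 + 0.98849×0.78155×0.99251 = -0.136667 + 0.766768 = 0.630101.
Q̄ = (S₀/π) × [bracket] = (2463/π) × 0.630101 = 494.00 W/m².
— Configuration B (φ=-8.7°):
Solar longitude: λ_s = 360° × (163 − 50)/402.30 = 101.119°.
sin δ = sin 42.00° × sin 101.119° = 0.65657, so δ = +41.039°.
cos H₀ = −tan(-8.7°) tan(+41.039°) = 0.1332, H₀ = 1.4372 rad.
Bracket: H₀ sin φ sin δ + cos φ cos δ sin H₀ = 1.4372×-0.15126×0.65657 + 0.98849×0.75426×0.99109 = -0.142732 + 0.738935 = 0.596203.
Q̄ = (S₀/π) × [bracket] = (2463/π) × 0.596203 = 467.42 W/m².
Ratio Q̄_A / Q̄_B = 494.00 / 467.42 = 1.057.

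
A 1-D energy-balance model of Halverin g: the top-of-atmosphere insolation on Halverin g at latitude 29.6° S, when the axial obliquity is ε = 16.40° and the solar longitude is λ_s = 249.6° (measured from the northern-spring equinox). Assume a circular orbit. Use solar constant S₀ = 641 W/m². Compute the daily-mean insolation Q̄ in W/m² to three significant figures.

Solar declination: sin δ = sin ε · sin λ_s = sin 16.40° × sin 249.6° = -0.26463, so δ = -15.345°.
cos H₀ = −tan(-29.6°) tan(-15.345°) = -0.1559, H₀ = 1.7273 rad.
Bracket: H₀ sin φ sin δ + cos φ cos δ sin H₀ = 1.7273×-0.49394×-0.26463 + 0.86949×0.96435×0.98777 = 0.225778 + 0.828238 = 1.054016.
Q̄ = (S₀/π) × [bracket] = (641/π) × 1.054016 = 215.1 W/m².

Q̄ ≈ 215 W/m²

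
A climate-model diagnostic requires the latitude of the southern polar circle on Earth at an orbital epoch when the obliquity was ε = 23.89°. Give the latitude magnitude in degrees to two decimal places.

66.11°

The polar circle is the lowest latitude that experiences at least one full rotation of continuous darkness at the northern-summer solstice; it lies at |ϕ| = 90° − ε = 90° − 23.89° = 66.11°.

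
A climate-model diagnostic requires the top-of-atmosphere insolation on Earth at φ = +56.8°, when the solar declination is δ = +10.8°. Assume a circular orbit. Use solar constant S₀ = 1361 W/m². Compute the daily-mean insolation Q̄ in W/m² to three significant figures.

cos H₀ = −tan(+56.8°) tan(+10.800°) = -0.2915, H₀ = 1.8666 rad.
Bracket: H₀ sin φ sin δ + cos φ cos δ sin H₀ = 1.8666×0.83676×0.18738 + 0.54756×0.98229×0.95657 = 0.292668 + 0.514503 = 0.807171.
Q̄ = (S₀/π) × [bracket] = (1361/π) × 0.807171 = 349.7 W/m².

Q̄ ≈ 350 W/m²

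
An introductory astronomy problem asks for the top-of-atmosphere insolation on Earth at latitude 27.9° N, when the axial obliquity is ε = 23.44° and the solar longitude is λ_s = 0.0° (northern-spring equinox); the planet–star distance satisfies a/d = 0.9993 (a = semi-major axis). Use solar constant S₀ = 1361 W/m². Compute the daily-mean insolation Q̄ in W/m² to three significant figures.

Solar declination: sin δ = sin ε · sin λ_s = sin 23.44° × sin 0.0° = 0.00000, so δ = +0.000°.
cos H₀ = −tan(+27.9°) tan(+0.000°) = -0.0000, H₀ = 1.5708 rad.
Bracket: H₀ sin φ sin δ + cos φ cos δ sin H₀ = 1.5708×0.46793×0.00000 + 0.88377×1.00000×1.00000 = 0.000000 + 0.883770 = 0.883770.
Inverse-square distance factor (a/d)² = 0.9993² = 0.998600.
Q̄ = (S₀/π) × 0.998600 × [bracket] = (1361/π) × 0.998600 × 0.883770 = 382.3 W/m².

Q̄ ≈ 382 W/m²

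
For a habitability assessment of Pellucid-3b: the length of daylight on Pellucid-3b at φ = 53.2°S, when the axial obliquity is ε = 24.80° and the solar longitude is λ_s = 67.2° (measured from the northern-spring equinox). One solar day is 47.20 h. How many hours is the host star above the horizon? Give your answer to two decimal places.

Solar declination: sin δ = sin ε · sin λ_s = sin 24.80° × sin 67.2° = 0.38668, so δ = +22.748°.
cos H₀ = −tan φ · tan δ = −tan(-53.2°) × tan(+22.748°) = 0.5605, so H₀ = 0.9758 rad = 55.91°.
Daylight = 2H₀/(2π) × 47.20 h = (0.9758/π) × 47.20 = 14.66 h.

14.66 h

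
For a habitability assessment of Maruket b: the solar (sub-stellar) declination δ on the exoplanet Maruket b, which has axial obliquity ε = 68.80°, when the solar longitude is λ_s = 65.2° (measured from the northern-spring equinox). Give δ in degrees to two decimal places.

sin δ = sin ε · sin λ_s = sin 68.80° × sin 65.2° = 0.846343.
δ = arcsin(0.846343) = +57.82°.

δ = +57.82°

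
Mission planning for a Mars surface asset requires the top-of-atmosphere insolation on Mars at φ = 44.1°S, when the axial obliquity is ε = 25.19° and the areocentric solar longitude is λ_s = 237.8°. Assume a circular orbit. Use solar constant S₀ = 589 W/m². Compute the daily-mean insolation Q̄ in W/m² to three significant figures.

sin δ = sin 25.19° × sin 237.8° = -0.36016, so δ = -21.110°.
cos H₀ = −tan(-44.1°) tan(-21.110°) = -0.3741, H₀ = 1.9542 rad.
Bracket: H₀ sin φ sin δ + cos φ cos δ sin H₀ = 1.9542×-0.69591×-0.36016 + 0.71813×0.93289×0.92738 = 0.489799 + 0.621286 = 1.111085.
Q̄ = (S₀/π) × [bracket] = (589/π) × 1.111085 = 208.3 W/m².

Q̄ ≈ 208 W/m²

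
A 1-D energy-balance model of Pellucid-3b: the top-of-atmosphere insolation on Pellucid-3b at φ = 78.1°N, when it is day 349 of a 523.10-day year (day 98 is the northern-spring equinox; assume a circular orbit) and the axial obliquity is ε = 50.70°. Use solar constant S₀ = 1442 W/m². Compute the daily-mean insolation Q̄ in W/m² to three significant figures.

Q̄ ≈ 174 W/m²

Solar longitude: λ_s = 360° × (349 − 98)/523.10 = 172.739°.
sin δ = sin 50.70° × sin 172.739° = 0.09780, so δ = +5.612°.
cos H₀ = −tan(+78.1°) tan(+5.612°) = -0.4663, H₀ = 2.0559 rad.
Bracket: H₀ sin φ sin δ + cos φ cos δ sin H₀ = 2.0559×0.97851×0.09780 + 0.20620×0.99521×0.88461 = 0.196746 + 0.181533 = 0.378279.
Q̄ = (S₀/π) × [bracket] = (1442/π) × 0.378279 = 173.6 W/m².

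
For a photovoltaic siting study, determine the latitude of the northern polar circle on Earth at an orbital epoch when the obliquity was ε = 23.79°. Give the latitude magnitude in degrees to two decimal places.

66.21°

The polar circle is the lowest latitude that experiences at least one full rotation of continuous daylight at the northern-summer solstice; it lies at |φ| = 90° − ε = 90° − 23.79° = 66.21°.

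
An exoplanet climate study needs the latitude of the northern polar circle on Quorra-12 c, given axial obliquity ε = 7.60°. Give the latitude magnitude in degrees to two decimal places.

82.40°

The polar circle is the lowest latitude that experiences at least one full rotation of continuous daylight at the northern-summer solstice; it lies at |ϕ| = 90° − ε = 90° − 7.60° = 82.40°.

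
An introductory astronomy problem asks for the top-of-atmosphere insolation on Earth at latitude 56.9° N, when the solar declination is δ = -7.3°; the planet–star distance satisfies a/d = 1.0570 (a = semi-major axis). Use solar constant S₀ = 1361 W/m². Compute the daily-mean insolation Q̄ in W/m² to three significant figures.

cos H₀ = −tan(+56.9°) tan(-7.300°) = 0.1965, H₀ = 1.3730 rad.
Bracket: H₀ sin φ sin δ + cos φ cos δ sin H₀ = 1.3730×0.83772×-0.12706 + 0.54610×0.99189×0.98050 = -0.146143 + 0.531109 = 0.384966.
Inverse-square distance factor (a/d)² = 1.0570² = 1.117249.
Q̄ = (S₀/π) × 1.117249 × [bracket] = (1361/π) × 1.117249 × 0.384966 = 186.3 W/m².

Q̄ ≈ 186 W/m²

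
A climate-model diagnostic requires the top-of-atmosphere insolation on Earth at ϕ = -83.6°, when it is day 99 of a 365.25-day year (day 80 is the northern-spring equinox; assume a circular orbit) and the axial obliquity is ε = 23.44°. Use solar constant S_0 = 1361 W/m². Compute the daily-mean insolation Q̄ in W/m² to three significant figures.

Q̄ ≈ 0.00 W/m²

Solar longitude: L_s = 360° × (99 − 80)/365.25 = 18.727°.
sin δ = sin 23.44° × sin 18.727° = 0.12771, so δ = +7.337°.
cos h₀ = −tan(-83.6°) tan(+7.337°) = 1.1480 ≥ 1 ⇒ polar night, h₀ = 0 and Q̄ = 0.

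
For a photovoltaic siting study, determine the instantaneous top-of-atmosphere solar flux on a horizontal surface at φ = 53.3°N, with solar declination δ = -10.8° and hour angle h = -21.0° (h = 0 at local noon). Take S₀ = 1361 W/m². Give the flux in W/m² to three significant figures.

cos θ_z = sin φ sin δ + cos φ cos δ cos h = -0.150238 + 0.548049 = 0.397811.
Flux = S₀ · cos θ_z = 1361 × 0.397811 = 541.4 W/m².

541 W/m²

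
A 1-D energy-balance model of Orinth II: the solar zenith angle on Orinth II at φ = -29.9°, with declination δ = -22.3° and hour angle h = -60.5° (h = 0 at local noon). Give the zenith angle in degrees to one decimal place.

cos θ_z = sin φ sin δ + cos φ cos δ cos h = 0.189154 + 0.394954 = 0.584108.
θ_z = arccos(0.584108) = 54.3°.

θ_z = 54.3°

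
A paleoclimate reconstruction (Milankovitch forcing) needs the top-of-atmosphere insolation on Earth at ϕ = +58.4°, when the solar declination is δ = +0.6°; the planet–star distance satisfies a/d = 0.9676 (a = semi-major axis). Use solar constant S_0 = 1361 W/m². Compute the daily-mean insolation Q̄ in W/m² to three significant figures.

Q̄ ≈ 218 W/m²

cos h₀ = −tan(+58.4°) tan(+0.600°) = -0.0170, h₀ = 1.5878 rad.
Bracket: h₀ sin ϕ sin δ + cos ϕ cos δ sin h₀ = 1.5878×0.85173×0.01047 + 0.52399×0.99995×0.99986 = 0.014159 + 0.523890 = 0.538049.
Inverse-square distance factor (a/d)² = 0.9676² = 0.936250.
Q̄ = (S_0/π) × 0.936250 × [bracket] = (1361/π) × 0.936250 × 0.538049 = 218.2 W/m².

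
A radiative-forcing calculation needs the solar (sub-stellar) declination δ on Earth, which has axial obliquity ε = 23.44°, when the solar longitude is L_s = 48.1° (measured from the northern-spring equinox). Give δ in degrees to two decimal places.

δ = +17.22°

sin δ = sin ε · sin L_s = sin 23.44° × sin 48.1° = 0.296079.
δ = arcsin(0.296079) = +17.22°.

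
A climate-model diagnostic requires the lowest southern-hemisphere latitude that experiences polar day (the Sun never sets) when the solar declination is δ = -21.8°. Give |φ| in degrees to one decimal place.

|φ| = 68.2°

Polar day requires cos H₀ = −tan φ tan δ ≤ −1, i.e. tan φ tan δ ≥ 1.
The boundary is |tan φ| · |tan δ| = 1, so |φ| = 90° − |δ| = 90° − 21.8° = 68.2° in the southern hemisphere.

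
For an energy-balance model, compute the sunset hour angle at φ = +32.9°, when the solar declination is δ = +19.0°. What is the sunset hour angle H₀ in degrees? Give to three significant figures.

H₀ = 103°

cos H₀ = −tan φ · tan δ = −tan(+32.9°) × tan(+19.000°) = -0.2228, so H₀ = 1.7954 rad = 102.87°.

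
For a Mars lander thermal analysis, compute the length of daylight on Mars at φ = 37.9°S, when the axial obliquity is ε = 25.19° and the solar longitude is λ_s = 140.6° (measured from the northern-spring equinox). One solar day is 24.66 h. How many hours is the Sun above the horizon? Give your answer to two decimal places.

Solar declination: sin δ = sin ε · sin λ_s = sin 25.19° × sin 140.6° = 0.27015, so δ = +15.673°.
cos H₀ = −tan φ · tan δ = −tan(-37.9°) × tan(+15.673°) = 0.2184, so H₀ = 1.3506 rad = 77.38°.
Daylight = 2H₀/(2π) × 24.66 h = (1.3506/π) × 24.66 = 10.60 h.

10.60 h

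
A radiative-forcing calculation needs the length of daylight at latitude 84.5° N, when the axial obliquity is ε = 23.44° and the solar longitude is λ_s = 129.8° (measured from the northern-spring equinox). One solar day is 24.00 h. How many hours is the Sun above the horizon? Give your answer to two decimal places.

Solar declination: sin δ = sin ε · sin λ_s = sin 23.44° × sin 129.8° = 0.30561, so δ = +17.795°.
Sunrise equation: cos H₀ = −tan φ · tan δ = -3.3334 ≤ −1, so the Sun never sets (polar day) and H₀ = π.
Daylight = 2H₀/(2π) × 24.00 h = (3.1416/π) × 24.00 = 24.00 h.

24.00 h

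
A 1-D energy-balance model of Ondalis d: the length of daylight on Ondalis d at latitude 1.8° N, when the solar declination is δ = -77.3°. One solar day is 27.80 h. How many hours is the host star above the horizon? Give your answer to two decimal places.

12.66 h

cos h₀ = −tan ϕ · tan δ = −tan(+1.8°) × tan(-77.300°) = 0.1394, so h₀ = 1.4309 rad = 81.98°.
Daylight = 2h₀/(2π) × 27.80 h = (1.4309/π) × 27.80 = 12.66 h.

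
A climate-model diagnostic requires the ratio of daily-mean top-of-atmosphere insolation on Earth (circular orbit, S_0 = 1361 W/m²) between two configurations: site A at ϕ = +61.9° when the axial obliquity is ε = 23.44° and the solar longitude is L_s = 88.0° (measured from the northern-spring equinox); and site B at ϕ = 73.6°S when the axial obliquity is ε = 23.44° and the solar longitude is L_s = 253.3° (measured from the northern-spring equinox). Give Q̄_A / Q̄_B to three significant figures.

Q̄_A / Q̄_B ≈ 0.989

— Configuration A (ϕ=+61.9°):
Solar declination: sin δ = sin ε · sin L_s = sin 23.44° × sin 88.0° = 0.39755, so δ = +23.425°.
cos h₀ = −tan(+61.9°) tan(+23.425°) = -0.8114, h₀ = 2.5174 rad.
Bracket: h₀ sin ϕ sin δ + cos ϕ cos δ sin h₀ = 2.5174×0.88213×0.39755 + 0.47101×0.91758×0.58447 = 0.882829 + 0.252602 = 1.135431.
Q̄ = (S_0/π) × [bracket] = (1361/π) × 1.135431 = 491.89 W/m².
— Configuration B (ϕ=-73.6°):
Solar declination: sin δ = sin ε · sin L_s = sin 23.44° × sin 253.3° = -0.38101, so δ = -22.396°.
cos h₀ = −tan(-73.6°) tan(-22.396°) = -1.4002 ≤ −1 ⇒ polar day, h₀ = π.
Bracket: h₀ sin ϕ sin δ + cos ϕ cos δ sin h₀ = 3.1416×-0.95931×-0.38101 + 0.28234×0.92457×0.00000 = 1.148276 + 0.000000 = 1.148276.
Q̄ = (S_0/π) × [bracket] = (1361/π) × 1.148276 = 497.46 W/m².
Ratio Q̄_A / Q̄_B = 491.89 / 497.46 = 0.9888.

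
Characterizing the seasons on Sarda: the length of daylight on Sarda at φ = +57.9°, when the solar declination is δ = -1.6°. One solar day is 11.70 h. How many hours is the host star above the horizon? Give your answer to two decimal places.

cos H₀ = −tan φ · tan δ = −tan(+57.9°) × tan(-1.600°) = 0.0445, so H₀ = 1.5263 rad = 87.45°.
Daylight = 2H₀/(2π) × 11.70 h = (1.5263/π) × 11.70 = 5.68 h.

5.68 h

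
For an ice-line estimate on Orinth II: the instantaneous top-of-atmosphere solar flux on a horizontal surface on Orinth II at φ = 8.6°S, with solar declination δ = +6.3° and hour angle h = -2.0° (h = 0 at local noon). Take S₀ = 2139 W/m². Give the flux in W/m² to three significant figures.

cos θ_z = sin φ sin δ + cos φ cos δ cos h = -0.016409 + 0.982187 = 0.965778.
Flux = S₀ · cos θ_z = 2139 × 0.965778 = 2066 W/m².

2.07e+03 W/m²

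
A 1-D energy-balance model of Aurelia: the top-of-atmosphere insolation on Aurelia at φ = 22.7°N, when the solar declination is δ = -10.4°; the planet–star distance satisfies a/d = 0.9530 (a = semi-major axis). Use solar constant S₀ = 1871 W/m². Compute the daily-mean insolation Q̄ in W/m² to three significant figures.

Q̄ ≈ 433 W/m²

cos H₀ = −tan(+22.7°) tan(-10.400°) = 0.0768, H₀ = 1.4939 rad.
Bracket: H₀ sin φ sin δ + cos φ cos δ sin H₀ = 1.4939×0.38591×-0.18052 + 0.92254×0.98357×0.99705 = -0.104072 + 0.904706 = 0.800634.
Inverse-square distance factor (a/d)² = 0.9530² = 0.908209.
Q̄ = (S₀/π) × 0.908209 × [bracket] = (1871/π) × 0.908209 × 0.800634 = 433.1 W/m².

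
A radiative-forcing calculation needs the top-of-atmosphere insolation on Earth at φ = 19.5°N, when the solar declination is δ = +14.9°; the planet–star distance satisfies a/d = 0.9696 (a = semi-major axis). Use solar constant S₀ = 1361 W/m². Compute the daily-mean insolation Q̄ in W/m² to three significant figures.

cos H₀ = −tan(+19.5°) tan(+14.900°) = -0.0942, H₀ = 1.6652 rad.
Bracket: H₀ sin φ sin δ + cos φ cos δ sin H₀ = 1.6652×0.33381×0.25713 + 0.94264×0.96638×0.99555 = 0.142928 + 0.906895 = 1.049823.
Inverse-square distance factor (a/d)² = 0.9696² = 0.940124.
Q̄ = (S₀/π) × 0.940124 × [bracket] = (1361/π) × 0.940124 × 1.049823 = 427.6 W/m².

Q̄ ≈ 428 W/m²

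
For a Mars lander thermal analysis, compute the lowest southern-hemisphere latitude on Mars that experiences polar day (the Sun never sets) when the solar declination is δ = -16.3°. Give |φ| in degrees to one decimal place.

|φ| = 73.7°

Polar day requires cos H₀ = −tan φ tan δ ≤ −1, i.e. tan φ tan δ ≥ 1.
The boundary is |tan φ| · |tan δ| = 1, so |φ| = 90° − |δ| = 90° − 16.3° = 73.7° in the southern hemisphere.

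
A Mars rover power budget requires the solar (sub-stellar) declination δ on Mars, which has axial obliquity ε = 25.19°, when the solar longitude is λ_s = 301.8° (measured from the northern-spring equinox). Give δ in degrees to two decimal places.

sin δ = sin ε · sin λ_s = sin 25.19° × sin 301.8° = -0.361732.
δ = arcsin(-0.361732) = -21.21°.

δ = -21.21°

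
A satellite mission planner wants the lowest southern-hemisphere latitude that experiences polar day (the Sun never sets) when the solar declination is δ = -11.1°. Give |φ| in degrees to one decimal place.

Polar day requires cos H₀ = −tan φ tan δ ≤ −1, i.e. tan φ tan δ ≥ 1.
The boundary is |tan φ| · |tan δ| = 1, so |φ| = 90° − |δ| = 90° − 11.1° = 78.9° in the southern hemisphere.

|φ| = 78.9°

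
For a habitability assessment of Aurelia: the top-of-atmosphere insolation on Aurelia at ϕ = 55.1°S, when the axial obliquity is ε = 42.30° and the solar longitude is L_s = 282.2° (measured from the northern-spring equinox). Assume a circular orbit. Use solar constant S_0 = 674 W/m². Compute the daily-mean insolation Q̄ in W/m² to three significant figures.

Solar declination: sin δ = sin ε · sin L_s = sin 42.30° × sin 282.2° = -0.65781, so δ = -41.133°.
cos h₀ = −tan(-55.1°) tan(-41.133°) = -1.2520 ≤ −1 ⇒ polar day, h₀ = π.
Bracket: h₀ sin ϕ sin δ + cos ϕ cos δ sin h₀ = 3.1416×-0.82015×-0.65781 + 0.57215×0.75318×0.00000 = 1.694902 + 0.000000 = 1.694902.
Q̄ = (S_0/π) × [bracket] = (674/π) × 1.694902 = 363.6 W/m².

Q̄ ≈ 364 W/m²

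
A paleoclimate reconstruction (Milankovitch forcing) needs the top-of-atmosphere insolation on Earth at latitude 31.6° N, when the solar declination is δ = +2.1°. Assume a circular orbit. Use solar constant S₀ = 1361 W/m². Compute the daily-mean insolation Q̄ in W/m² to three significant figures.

Q̄ ≈ 382 W/m²

cos H₀ = −tan(+31.6°) tan(+2.100°) = -0.0226, H₀ = 1.5934 rad.
Bracket: H₀ sin φ sin δ + cos φ cos δ sin H₀ = 1.5934×0.52399×0.03664 + 0.85173×0.99933×0.99975 = 0.030592 + 0.850947 = 0.881539.
Q̄ = (S₀/π) × [bracket] = (1361/π) × 0.881539 = 381.9 W/m².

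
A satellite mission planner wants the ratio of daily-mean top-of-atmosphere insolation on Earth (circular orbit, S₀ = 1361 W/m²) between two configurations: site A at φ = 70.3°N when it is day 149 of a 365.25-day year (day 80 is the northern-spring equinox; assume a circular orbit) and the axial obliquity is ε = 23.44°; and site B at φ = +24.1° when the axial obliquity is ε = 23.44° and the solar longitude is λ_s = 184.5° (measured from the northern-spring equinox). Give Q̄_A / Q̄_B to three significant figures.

Q̄_A / Q̄_B ≈ 1.22

— Configuration A (φ=+70.3°):
Solar longitude: λ_s = 360° × (149 − 80)/365.25 = 68.008°.
sin δ = sin 23.44° × sin 68.008° = 0.36884, so δ = +21.644°.
cos H₀ = −tan(+70.3°) tan(+21.644°) = -1.1083 ≤ −1 ⇒ polar day, H₀ = π.
Bracket: H₀ sin φ sin δ + cos φ cos δ sin H₀ = 3.1416×0.94147×0.36884 + 0.33710×0.92949×0.00000 = 1.090926 + 0.000000 = 1.090926.
Q̄ = (S₀/π) × [bracket] = (1361/π) × 1.090926 = 472.61 W/m².
— Configuration B (φ=+24.1°):
Solar declination: sin δ = sin ε · sin λ_s = sin 23.44° × sin 184.5° = -0.03121, so δ = -1.788°.
cos H₀ = −tan(+24.1°) tan(-1.788°) = 0.0140, H₀ = 1.5568 rad.
Bracket: H₀ sin φ sin δ + cos φ cos δ sin H₀ = 1.5568×0.40833×-0.03121 + 0.91283×0.99951×0.99990 = -0.019840 + 0.912291 = 0.892451.
Q̄ = (S₀/π) × [bracket] = (1361/π) × 0.892451 = 386.63 W/m².
Ratio Q̄_A / Q̄_B = 472.61 / 386.63 = 1.222.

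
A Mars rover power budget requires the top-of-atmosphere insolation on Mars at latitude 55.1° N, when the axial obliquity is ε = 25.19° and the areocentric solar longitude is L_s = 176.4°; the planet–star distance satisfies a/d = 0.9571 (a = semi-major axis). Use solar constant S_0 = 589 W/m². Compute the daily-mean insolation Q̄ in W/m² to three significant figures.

sin δ = sin 25.19° × sin 176.4° = 0.02672, so δ = +1.531°.
cos h₀ = −tan(+55.1°) tan(+1.531°) = -0.0383, h₀ = 1.6091 rad.
Bracket: h₀ sin ϕ sin δ + cos ϕ cos δ sin h₀ = 1.6091×0.82015×0.02672 + 0.57215×0.99964×0.99927 = 0.035262 + 0.571527 = 0.606789.
Inverse-square distance factor (a/d)² = 0.9571² = 0.916040.
Q̄ = (S_0/π) × 0.916040 × [bracket] = (589/π) × 0.916040 × 0.606789 = 104.2 W/m².

Q̄ ≈ 104 W/m²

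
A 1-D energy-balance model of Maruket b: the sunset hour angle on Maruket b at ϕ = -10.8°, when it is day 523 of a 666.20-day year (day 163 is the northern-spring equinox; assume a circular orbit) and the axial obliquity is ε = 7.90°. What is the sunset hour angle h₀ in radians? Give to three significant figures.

h₀ = 1.58 rad

Solar longitude: L_s = 360° × (523 − 163)/666.20 = 194.536°.
sin δ = sin 7.90° × sin 194.536° = -0.03450, so δ = -1.977°.
cos h₀ = −tan ϕ · tan δ = −tan(-10.8°) × tan(-1.977°) = -0.0066, so h₀ = 1.5774 rad = 90.38°.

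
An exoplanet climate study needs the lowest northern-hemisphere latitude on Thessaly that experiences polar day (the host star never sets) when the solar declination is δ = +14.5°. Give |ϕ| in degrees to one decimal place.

|ϕ| = 75.5°

Polar day requires cos h₀ = −tan ϕ tan δ ≤ −1, i.e. tan ϕ tan δ ≥ 1.
The boundary is |tan ϕ| · |tan δ| = 1, so |ϕ| = 90° − |δ| = 90° − 14.5° = 75.5° in the northern hemisphere.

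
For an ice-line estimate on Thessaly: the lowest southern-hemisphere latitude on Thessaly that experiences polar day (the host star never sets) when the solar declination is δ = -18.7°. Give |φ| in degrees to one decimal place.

Polar day requires cos H₀ = −tan φ tan δ ≤ −1, i.e. tan φ tan δ ≥ 1.
The boundary is |tan φ| · |tan δ| = 1, so |φ| = 90° − |δ| = 90° − 18.7° = 71.3° in the southern hemisphere.

|φ| = 71.3°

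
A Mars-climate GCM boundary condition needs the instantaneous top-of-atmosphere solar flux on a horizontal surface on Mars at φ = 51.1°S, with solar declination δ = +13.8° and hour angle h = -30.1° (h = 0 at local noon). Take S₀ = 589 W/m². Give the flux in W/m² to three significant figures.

201 W/m²

cos θ_z = sin φ sin δ + cos φ cos δ cos h = -0.185637 + 0.527601 = 0.341964.
Flux = S₀ · cos θ_z = 589 × 0.341964 = 201.4 W/m².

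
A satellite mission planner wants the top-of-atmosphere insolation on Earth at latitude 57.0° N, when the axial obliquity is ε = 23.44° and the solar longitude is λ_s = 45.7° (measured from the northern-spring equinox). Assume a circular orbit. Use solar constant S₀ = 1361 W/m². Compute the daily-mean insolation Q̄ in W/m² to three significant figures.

Q̄ ≈ 413 W/m²

Solar declination: sin δ = sin ε · sin λ_s = sin 23.44° × sin 45.7° = 0.28469, so δ = +16.541°.
cos H₀ = −tan(+57.0°) tan(+16.541°) = -0.4573, H₀ = 2.0458 rad.
Bracket: H₀ sin φ sin δ + cos φ cos δ sin H₀ = 2.0458×0.83867×0.28469 + 0.54464×0.95862×0.88930 = 0.488457 + 0.464306 = 0.952763.
Q̄ = (S₀/π) × [bracket] = (1361/π) × 0.952763 = 412.8 W/m².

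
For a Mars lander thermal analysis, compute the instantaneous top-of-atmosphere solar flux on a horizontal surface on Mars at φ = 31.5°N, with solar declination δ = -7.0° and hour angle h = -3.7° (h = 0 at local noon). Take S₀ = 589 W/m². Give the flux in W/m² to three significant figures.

cos θ_z = sin φ sin δ + cos φ cos δ cos h = -0.063677 + 0.844521 = 0.780844.
Flux = S₀ · cos θ_z = 589 × 0.780844 = 459.9 W/m².

460 W/m²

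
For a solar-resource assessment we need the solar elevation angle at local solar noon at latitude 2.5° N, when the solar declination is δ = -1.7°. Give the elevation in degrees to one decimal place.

At local noon the hour angle is zero, so the zenith angle equals |φ − δ| = |+2.5° − (-1.700°)| = 4.200°.
Elevation = 90° − 4.200° = 85.8°.

85.8°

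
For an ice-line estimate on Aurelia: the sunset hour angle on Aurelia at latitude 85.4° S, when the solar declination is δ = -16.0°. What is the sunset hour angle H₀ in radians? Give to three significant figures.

H₀ = 3.14 rad

Sunrise equation: cos H₀ = −tan φ · tan δ = -3.5639 ≤ −1, so the host star never sets (polar day) and H₀ = π.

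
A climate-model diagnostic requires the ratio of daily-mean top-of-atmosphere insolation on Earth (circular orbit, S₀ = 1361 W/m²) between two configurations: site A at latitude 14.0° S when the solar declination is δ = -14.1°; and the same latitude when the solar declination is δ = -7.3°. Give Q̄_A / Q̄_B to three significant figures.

Q̄_A / Q̄_B ≈ 1.02

— Configuration A (φ=-14.0°):
cos H₀ = −tan(-14.0°) tan(-14.100°) = -0.0626, H₀ = 1.6335 rad.
Bracket: H₀ sin φ sin δ + cos φ cos δ sin H₀ = 1.6335×-0.24192×-0.24362 + 0.97030×0.96987×0.99804 = 0.096273 + 0.939220 = 1.035493.
Q̄ = (S₀/π) × [bracket] = (1361/π) × 1.035493 = 448.60 W/m².
— Configuration B (φ=-14.0°):
cos H₀ = −tan(-14.0°) tan(-7.300°) = -0.0319, H₀ = 1.6027 rad.
Bracket: H₀ sin φ sin δ + cos φ cos δ sin H₀ = 1.6027×-0.24192×-0.12706 + 0.97030×0.99189×0.99949 = 0.049264 + 0.961940 = 1.011204.
Q̄ = (S₀/π) × [bracket] = (1361/π) × 1.011204 = 438.07 W/m².
Ratio Q̄_A / Q̄_B = 448.60 / 438.07 = 1.024.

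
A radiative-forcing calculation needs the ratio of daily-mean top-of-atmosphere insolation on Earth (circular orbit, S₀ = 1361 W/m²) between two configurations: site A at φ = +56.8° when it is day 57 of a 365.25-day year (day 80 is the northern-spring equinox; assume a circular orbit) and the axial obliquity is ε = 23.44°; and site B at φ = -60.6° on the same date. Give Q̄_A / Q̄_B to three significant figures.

Q̄_A / Q̄_B ≈ 0.497

— Configuration A (φ=+56.8°):
Solar longitude: λ_s = 360° × (57 − 80)/365.25 = -22.669°, i.e. -22.669° + 360° = 337.331°.
sin δ = sin 23.44° × sin 337.331° = -0.15331, so δ = -8.819°.
cos H₀ = −tan(+56.8°) tan(-8.819°) = 0.2371, H₀ = 1.3314 rad.
Bracket: H₀ sin φ sin δ + cos φ cos δ sin H₀ = 1.3314×0.83676×-0.15331 + 0.54756×0.98818×0.97149 = -0.170797 + 0.525661 = 0.354864.
Q̄ = (S₀/π) × [bracket] = (1361/π) × 0.354864 = 153.73 W/m².
— Configuration B (φ=-60.6°):
cos H₀ = −tan(-60.6°) tan(-8.819°) = -0.2753, H₀ = 1.8497 rad.
Bracket: H₀ sin φ sin δ + cos φ cos δ sin H₀ = 1.8497×-0.87121×-0.15331 + 0.49090×0.98818×0.96135 = 0.247056 + 0.466349 = 0.713405.
Q̄ = (S₀/π) × [bracket] = (1361/π) × 0.713405 = 309.06 W/m².
Ratio Q̄_A / Q̄_B = 153.73 / 309.06 = 0.4974.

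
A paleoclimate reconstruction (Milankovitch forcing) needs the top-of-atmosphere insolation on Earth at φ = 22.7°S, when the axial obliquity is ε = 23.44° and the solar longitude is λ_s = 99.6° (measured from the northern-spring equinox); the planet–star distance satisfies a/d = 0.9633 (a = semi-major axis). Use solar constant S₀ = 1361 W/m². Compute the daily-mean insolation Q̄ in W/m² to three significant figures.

Q̄ ≈ 251 W/m²

Solar declination: sin δ = sin ε · sin λ_s = sin 23.44° × sin 99.6° = 0.39222, so δ = +23.093°.
cos H₀ = −tan(-22.7°) tan(+23.093°) = 0.1784, H₀ = 1.3915 rad.
Bracket: H₀ sin φ sin δ + cos φ cos δ sin H₀ = 1.3915×-0.38591×0.39222 + 0.92254×0.91987×0.98397 = -0.210620 + 0.835014 = 0.624394.
Inverse-square distance factor (a/d)² = 0.9633² = 0.927947.
Q̄ = (S₀/π) × 0.927947 × [bracket] = (1361/π) × 0.927947 × 0.624394 = 251.0 W/m².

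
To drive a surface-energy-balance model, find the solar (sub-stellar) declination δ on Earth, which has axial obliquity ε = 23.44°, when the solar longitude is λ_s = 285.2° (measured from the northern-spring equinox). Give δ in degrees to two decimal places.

δ = -22.57°

sin δ = sin ε · sin λ_s = sin 23.44° × sin 285.2° = -0.383872.
δ = arcsin(-0.383872) = -22.57°.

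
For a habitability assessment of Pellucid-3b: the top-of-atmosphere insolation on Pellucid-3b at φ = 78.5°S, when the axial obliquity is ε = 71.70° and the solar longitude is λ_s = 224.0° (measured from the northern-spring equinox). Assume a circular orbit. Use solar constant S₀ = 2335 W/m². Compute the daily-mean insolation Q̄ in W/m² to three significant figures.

Q̄ ≈ 1.51e+03 W/m²

Solar declination: sin δ = sin ε · sin λ_s = sin 71.70° × sin 224.0° = -0.65953, so δ = -41.264°.
cos H₀ = −tan(-78.5°) tan(-41.264°) = -4.3126 ≤ −1 ⇒ polar day, H₀ = π.
Bracket: H₀ sin φ sin δ + cos φ cos δ sin H₀ = 3.1416×-0.97992×-0.65953 + 0.19937×0.75168×0.00000 = 2.030374 + 0.000000 = 2.030374.
Q̄ = (S₀/π) × [bracket] = (2335/π) × 2.030374 = 1509 W/m².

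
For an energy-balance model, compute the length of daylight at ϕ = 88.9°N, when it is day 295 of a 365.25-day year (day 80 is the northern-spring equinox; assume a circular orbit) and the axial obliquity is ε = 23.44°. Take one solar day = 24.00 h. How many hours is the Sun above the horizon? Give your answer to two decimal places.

Solar longitude: L_s = 360° × (295 − 80)/365.25 = 211.910°.
sin δ = sin 23.44° × sin 211.910° = -0.21026, so δ = -12.138°.
cos h₀ = −tan ϕ · tan δ = 11.2011 ≥ 1, so the Sun never rises (polar night) and h₀ = 0.
Daylight = 2h₀/(2π) × 24.00 h = (0.0000/π) × 24.00 = 0.00 h.

0.00 h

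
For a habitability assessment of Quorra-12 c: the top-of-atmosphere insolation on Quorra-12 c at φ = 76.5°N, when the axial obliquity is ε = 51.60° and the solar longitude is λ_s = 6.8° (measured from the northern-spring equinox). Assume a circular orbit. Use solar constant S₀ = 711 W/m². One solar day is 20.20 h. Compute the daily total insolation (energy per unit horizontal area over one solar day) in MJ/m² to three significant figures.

Solar declination: sin δ = sin ε · sin λ_s = sin 51.60° × sin 6.8° = 0.09279, so δ = +5.324°.
cos H₀ = −tan(+76.5°) tan(+5.324°) = -0.3882, H₀ = 1.9695 rad.
Bracket: H₀ sin φ sin δ + cos φ cos δ sin H₀ = 1.9695×0.97237×0.09279 + 0.23345×0.99569×0.92158 = 0.177701 + 0.214216 = 0.391917.
Q̄ = (S₀/π) × [bracket] = (711/π) × 0.391917 = 88.698 W/m².
Daily total = Q̄ × 20.20 h × 3600 s/h = 88.698 × 20.20 × 3600 / 10⁶ = 6.450 MJ/m².

6.45 MJ/m²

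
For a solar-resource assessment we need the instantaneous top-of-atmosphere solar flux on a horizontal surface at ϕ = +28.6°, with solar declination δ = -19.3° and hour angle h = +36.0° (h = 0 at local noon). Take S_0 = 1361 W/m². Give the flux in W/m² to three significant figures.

cos θ_z = sin ϕ sin δ + cos ϕ cos δ cos h = -0.158215 + 0.670385 = 0.512170.
Flux = S_0 · cos θ_z = 1361 × 0.512170 = 697.1 W/m².

697 W/m²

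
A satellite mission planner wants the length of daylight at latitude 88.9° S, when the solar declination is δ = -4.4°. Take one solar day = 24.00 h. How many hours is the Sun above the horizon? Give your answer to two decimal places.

24.00 h

Sunrise equation: cos H₀ = −tan φ · tan δ = -4.0074 ≤ −1, so the Sun never sets (polar day) and H₀ = π.
Daylight = 2H₀/(2π) × 24.00 h = (3.1416/π) × 24.00 = 24.00 h.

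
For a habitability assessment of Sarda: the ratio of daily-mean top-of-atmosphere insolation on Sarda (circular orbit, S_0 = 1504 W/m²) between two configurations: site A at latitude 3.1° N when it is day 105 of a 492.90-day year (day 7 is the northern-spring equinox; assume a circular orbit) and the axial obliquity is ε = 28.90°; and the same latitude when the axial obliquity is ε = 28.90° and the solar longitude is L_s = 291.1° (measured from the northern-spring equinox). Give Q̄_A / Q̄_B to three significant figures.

— Configuration A (ϕ=+3.1°):
Solar longitude: L_s = 360° × (105 − 7)/492.90 = 71.576°.
sin δ = sin 28.90° × sin 71.576° = 0.45851, so δ = +27.291°.
cos h₀ = −tan(+3.1°) tan(+27.291°) = -0.0279, h₀ = 1.5987 rad.
Bracket: h₀ sin ϕ sin δ + cos ϕ cos δ sin h₀ = 1.5987×0.05408×0.45851 + 0.99854×0.88869×0.99961 = 0.039642 + 0.887046 = 0.926688.
Q̄ = (S_0/π) × [bracket] = (1504/π) × 0.926688 = 443.64 W/m².
— Configuration B (ϕ=+3.1°):
Solar declination: sin δ = sin ε · sin L_s = sin 28.90° × sin 291.1° = -0.45088, so δ = -26.800°.
cos h₀ = −tan(+3.1°) tan(-26.800°) = 0.0274, h₀ = 1.5434 rad.
Bracket: h₀ sin ϕ sin δ + cos ϕ cos δ sin h₀ = 1.5434×0.05408×-0.45088 + 0.99854×0.89258×0.99963 = -0.037634 + 0.890947 = 0.853313.
Q̄ = (S_0/π) × [bracket] = (1504/π) × 0.853313 = 408.51 W/m².
Ratio Q̄_A / Q̄_B = 443.64 / 408.51 = 1.086.

Q̄_A / Q̄_B ≈ 1.09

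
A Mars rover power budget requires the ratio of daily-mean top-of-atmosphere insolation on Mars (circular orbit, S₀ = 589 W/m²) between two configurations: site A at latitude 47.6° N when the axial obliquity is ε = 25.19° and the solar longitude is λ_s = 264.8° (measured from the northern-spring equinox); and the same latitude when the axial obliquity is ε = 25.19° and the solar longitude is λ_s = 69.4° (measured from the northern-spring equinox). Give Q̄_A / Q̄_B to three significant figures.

— Configuration A (φ=+47.6°):
Solar declination: sin δ = sin ε · sin λ_s = sin 25.19° × sin 264.8° = -0.42387, so δ = -25.079°.
cos H₀ = −tan(+47.6°) tan(-25.079°) = 0.5125, H₀ = 1.0327 rad.
Bracket: H₀ sin φ sin δ + cos φ cos δ sin H₀ = 1.0327×0.73846×-0.42387 + 0.67430×0.90572×0.85868 = -0.323247 + 0.524419 = 0.201172.
Q̄ = (S₀/π) × [bracket] = (589/π) × 0.201172 = 37.717 W/m².
— Configuration B (φ=+47.6°):
Solar declination: sin δ = sin ε · sin λ_s = sin 25.19° × sin 69.4° = 0.39841, so δ = +23.479°.
cos H₀ = −tan(+47.6°) tan(+23.479°) = -0.4757, H₀ = 2.0665 rad.
Bracket: H₀ sin φ sin δ + cos φ cos δ sin H₀ = 2.0665×0.73846×0.39841 + 0.67430×0.91721×0.87961 = 0.607985 + 0.544017 = 1.152002.
Q̄ = (S₀/π) × [bracket] = (589/π) × 1.152002 = 215.98 W/m².
Ratio Q̄_A / Q̄_B = 37.717 / 215.98 = 0.1746.

Q̄_A / Q̄_B ≈ 0.175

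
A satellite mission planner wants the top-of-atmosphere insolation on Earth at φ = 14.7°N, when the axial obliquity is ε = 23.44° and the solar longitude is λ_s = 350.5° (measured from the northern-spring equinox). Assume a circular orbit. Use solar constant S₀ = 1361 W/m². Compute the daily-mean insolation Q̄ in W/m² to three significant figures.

Solar declination: sin δ = sin ε · sin λ_s = sin 23.44° × sin 350.5° = -0.06565, so δ = -3.764°.
cos H₀ = −tan(+14.7°) tan(-3.764°) = 0.0173, H₀ = 1.5535 rad.
Bracket: H₀ sin φ sin δ + cos φ cos δ sin H₀ = 1.5535×0.25376×-0.06565 + 0.96727×0.99784×0.99985 = -0.025880 + 0.965036 = 0.939156.
Q̄ = (S₀/π) × [bracket] = (1361/π) × 0.939156 = 406.9 W/m².

Q̄ ≈ 407 W/m²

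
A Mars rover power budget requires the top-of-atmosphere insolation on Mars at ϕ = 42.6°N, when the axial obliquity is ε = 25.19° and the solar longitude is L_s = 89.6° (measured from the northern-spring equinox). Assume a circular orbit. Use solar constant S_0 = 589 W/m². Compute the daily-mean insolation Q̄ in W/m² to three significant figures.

Q̄ ≈ 222 W/m²

Solar declination: sin δ = sin ε · sin L_s = sin 25.19° × sin 89.6° = 0.42561, so δ = +25.189°.
cos h₀ = −tan(+42.6°) tan(+25.189°) = -0.4325, h₀ = 2.0181 rad.
Bracket: h₀ sin ϕ sin δ + cos ϕ cos δ sin h₀ = 2.0181×0.67688×0.42561 + 0.73610×0.90491×0.90164 = 0.581388 + 0.600586 = 1.181974.
Q̄ = (S_0/π) × [bracket] = (589/π) × 1.181974 = 221.6 W/m².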